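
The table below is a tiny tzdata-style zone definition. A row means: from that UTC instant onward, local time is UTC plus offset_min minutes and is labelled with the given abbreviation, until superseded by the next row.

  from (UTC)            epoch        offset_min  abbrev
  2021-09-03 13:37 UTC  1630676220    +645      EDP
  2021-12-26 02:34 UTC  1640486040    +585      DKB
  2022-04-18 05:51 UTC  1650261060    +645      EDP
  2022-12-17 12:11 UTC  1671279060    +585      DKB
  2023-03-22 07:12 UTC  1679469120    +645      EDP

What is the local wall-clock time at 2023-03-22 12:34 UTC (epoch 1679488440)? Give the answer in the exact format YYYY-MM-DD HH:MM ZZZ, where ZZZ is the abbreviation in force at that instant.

Query: 2023-03-22 12:34 UTC
Rule 5/5 (EDP, +10:45): 2023-03-22 07:12 UTC ≤ query < +∞
12·60 + 34 + 645 = 1399 min
1399 = 0·1440 + 1399; 1399 = 23·60 + 19 → 23:19, same day
→ 2023-03-22 23:19 EDP

2023-03-22 23:19 EDP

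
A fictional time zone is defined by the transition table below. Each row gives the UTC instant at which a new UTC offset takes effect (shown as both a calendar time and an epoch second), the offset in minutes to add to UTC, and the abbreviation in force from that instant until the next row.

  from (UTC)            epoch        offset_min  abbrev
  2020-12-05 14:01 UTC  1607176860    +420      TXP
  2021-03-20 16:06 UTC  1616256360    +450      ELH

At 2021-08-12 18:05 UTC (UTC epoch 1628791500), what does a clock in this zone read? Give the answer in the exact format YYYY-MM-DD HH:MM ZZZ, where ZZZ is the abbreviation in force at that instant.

2021-08-13 01:35 ELH

Query: 2021-08-12 18:05 UTC
Rule 2/2 (ELH, +07:30): 2021-03-20 16:06 UTC ≤ query < +∞
18·60 + 5 + 450 = 1535 min
1535 = 1·1440 + 95; 95 = 1·60 + 35 → 01:35, 2021-08-12 + 1 day = 2021-08-13
→ 2021-08-13 01:35 ELH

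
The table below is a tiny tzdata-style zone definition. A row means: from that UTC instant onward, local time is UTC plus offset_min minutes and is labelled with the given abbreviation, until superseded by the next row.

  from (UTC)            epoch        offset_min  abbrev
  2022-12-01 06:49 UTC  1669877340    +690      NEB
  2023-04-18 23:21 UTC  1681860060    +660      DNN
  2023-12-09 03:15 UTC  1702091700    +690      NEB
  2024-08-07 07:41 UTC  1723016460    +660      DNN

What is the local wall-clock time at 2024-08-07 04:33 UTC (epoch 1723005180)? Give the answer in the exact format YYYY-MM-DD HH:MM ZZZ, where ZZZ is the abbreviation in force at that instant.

2024-08-07 16:03 NEB

Query: 2024-08-07 04:33 UTC
Rule 3/4 (NEB, +11:30): 2023-12-09 03:15 UTC ≤ query < 2024-08-07 07:41 UTC
4·60 + 33 + 690 = 963 min
963 = 0·1440 + 963; 963 = 16·60 + 3 → 16:03, same day
→ 2024-08-07 16:03 NEB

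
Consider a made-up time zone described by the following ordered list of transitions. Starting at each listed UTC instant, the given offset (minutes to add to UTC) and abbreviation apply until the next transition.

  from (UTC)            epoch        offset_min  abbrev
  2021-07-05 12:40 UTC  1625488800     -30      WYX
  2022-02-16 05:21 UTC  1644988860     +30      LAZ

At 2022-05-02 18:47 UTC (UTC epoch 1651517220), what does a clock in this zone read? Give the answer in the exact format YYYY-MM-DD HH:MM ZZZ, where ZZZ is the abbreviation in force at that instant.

Query: 2022-05-02 18:47 UTC
Rule 2/2 (LAZ, +00:30): 2022-02-16 05:21 UTC ≤ query < +∞
18·60 + 47 + 30 = 1157 min
1157 = 0·1440 + 1157; 1157 = 19·60 + 17 → 19:17, same day
→ 2022-05-02 19:17 LAZ

2022-05-02 19:17 LAZ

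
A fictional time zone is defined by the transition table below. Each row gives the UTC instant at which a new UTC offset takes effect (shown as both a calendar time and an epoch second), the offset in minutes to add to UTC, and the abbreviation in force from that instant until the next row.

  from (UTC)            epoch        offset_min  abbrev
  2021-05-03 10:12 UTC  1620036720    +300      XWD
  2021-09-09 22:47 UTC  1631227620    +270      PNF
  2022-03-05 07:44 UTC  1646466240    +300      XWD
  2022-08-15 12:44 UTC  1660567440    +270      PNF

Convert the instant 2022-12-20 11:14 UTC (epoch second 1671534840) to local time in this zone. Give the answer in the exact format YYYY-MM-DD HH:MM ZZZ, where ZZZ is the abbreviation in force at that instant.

2022-12-20 15:44 PNF

Query: 2022-12-20 11:14 UTC
Rule 4/4 (PNF, +04:30): 2022-08-15 12:44 UTC ≤ query < +∞
11·60 + 14 + 270 = 944 min
944 = 0·1440 + 944; 944 = 15·60 + 44 → 15:44, same day
→ 2022-12-20 15:44 PNF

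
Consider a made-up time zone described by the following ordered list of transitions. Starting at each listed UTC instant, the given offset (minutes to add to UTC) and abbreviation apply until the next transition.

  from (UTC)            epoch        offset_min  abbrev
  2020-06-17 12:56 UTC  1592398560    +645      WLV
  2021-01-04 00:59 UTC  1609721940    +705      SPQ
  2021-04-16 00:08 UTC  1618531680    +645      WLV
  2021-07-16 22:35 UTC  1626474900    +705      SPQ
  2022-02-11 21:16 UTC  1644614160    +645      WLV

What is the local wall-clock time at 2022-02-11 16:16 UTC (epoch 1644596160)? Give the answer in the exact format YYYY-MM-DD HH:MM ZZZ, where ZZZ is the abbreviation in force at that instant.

Query: 2022-02-11 16:16 UTC
Rule 4/5 (SPQ, +11:45): 2021-07-16 22:35 UTC ≤ query < 2022-02-11 21:16 UTC
16·60 + 16 + 705 = 1681 min
1681 = 1·1440 + 241; 241 = 4·60 + 1 → 04:01, 2022-02-11 + 1 day = 2022-02-12
→ 2022-02-12 04:01 SPQ

2022-02-12 04:01 SPQ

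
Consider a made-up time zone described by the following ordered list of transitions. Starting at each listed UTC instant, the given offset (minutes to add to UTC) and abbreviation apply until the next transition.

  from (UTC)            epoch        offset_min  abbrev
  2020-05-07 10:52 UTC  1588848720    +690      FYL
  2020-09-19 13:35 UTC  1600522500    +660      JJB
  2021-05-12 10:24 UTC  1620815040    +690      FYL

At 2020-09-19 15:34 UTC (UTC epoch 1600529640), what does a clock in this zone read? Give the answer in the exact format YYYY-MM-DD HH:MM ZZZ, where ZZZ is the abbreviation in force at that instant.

2020-09-20 02:34 JJB

Query: 2020-09-19 15:34 UTC
Rule 2/3 (JJB, +11:00): 2020-09-19 13:35 UTC ≤ query < 2021-05-12 10:24 UTC
15·60 + 34 + 660 = 1594 min
1594 = 1·1440 + 154; 154 = 2·60 + 34 → 02:34, 2020-09-19 + 1 day = 2020-09-20
→ 2020-09-20 02:34 JJB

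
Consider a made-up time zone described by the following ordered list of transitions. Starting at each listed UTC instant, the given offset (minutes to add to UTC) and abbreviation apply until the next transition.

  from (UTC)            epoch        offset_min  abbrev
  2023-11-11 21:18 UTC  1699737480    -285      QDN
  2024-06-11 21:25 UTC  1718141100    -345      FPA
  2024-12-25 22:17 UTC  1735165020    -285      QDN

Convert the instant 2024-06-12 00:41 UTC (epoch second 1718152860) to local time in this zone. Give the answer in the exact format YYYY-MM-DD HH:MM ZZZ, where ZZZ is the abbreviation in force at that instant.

Query: 2024-06-12 00:41 UTC
Rule 2/3 (FPA, -05:45): 2024-06-11 21:25 UTC ≤ query < 2024-12-25 22:17 UTC
0·60 + 41 - 345 = -304 min
-304 = -1·1440 + 1136; 1136 = 18·60 + 56 → 18:56, 2024-06-12 - 1 day = 2024-06-11
→ 2024-06-11 18:56 FPA

2024-06-11 18:56 FPA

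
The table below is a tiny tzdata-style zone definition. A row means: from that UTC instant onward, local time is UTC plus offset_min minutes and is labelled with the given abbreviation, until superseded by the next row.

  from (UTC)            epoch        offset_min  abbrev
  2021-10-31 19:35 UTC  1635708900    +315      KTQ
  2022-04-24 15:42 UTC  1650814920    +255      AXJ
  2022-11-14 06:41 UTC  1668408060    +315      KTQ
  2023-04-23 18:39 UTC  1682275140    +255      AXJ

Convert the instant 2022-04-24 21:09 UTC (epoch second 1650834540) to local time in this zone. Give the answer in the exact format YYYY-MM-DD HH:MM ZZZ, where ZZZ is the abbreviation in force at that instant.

2022-04-25 01:24 AXJ

Query: 2022-04-24 21:09 UTC
Rule 2/4 (AXJ, +04:15): 2022-04-24 15:42 UTC ≤ query < 2022-11-14 06:41 UTC
21·60 + 9 + 255 = 1524 min
1524 = 1·1440 + 84; 84 = 1·60 + 24 → 01:24, 2022-04-24 + 1 day = 2022-04-25
→ 2022-04-25 01:24 AXJ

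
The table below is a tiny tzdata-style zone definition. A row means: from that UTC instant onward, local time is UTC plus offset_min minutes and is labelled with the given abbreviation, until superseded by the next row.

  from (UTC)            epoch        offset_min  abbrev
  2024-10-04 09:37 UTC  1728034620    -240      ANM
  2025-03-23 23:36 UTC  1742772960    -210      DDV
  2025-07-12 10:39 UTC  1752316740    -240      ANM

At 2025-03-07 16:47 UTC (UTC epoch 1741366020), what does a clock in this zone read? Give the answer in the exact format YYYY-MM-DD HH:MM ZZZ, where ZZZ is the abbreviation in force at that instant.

2025-03-07 12:47 ANM

Query: 2025-03-07 16:47 UTC
Rule 1/3 (ANM, -04:00): 2024-10-04 09:37 UTC ≤ query < 2025-03-23 23:36 UTC
16·60 + 47 - 240 = 767 min
767 = 0·1440 + 767; 767 = 12·60 + 47 → 12:47, same day
→ 2025-03-07 12:47 ANM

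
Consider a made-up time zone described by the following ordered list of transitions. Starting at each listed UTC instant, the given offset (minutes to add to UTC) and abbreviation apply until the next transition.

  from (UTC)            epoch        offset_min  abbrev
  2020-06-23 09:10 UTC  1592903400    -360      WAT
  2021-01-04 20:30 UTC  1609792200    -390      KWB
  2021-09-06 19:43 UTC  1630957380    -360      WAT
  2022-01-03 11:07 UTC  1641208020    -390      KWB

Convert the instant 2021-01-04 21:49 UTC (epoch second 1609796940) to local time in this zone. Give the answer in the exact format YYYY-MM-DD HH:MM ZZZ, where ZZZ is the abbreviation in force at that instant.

2021-01-04 15:19 KWB

Query: 2021-01-04 21:49 UTC
Rule 2/4 (KWB, -06:30): 2021-01-04 20:30 UTC ≤ query < 2021-09-06 19:43 UTC
21·60 + 49 - 390 = 919 min
919 = 0·1440 + 919; 919 = 15·60 + 19 → 15:19, same day
→ 2021-01-04 15:19 KWB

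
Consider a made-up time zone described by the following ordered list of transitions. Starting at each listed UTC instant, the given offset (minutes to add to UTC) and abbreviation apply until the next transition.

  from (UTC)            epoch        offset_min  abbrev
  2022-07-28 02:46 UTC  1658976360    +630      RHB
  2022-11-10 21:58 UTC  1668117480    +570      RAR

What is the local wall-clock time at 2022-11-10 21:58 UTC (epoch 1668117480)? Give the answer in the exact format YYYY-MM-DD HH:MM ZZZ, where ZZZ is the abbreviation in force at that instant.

Query: 2022-11-10 21:58 UTC
Rule 2/2 (RAR, +09:30): 2022-11-10 21:58 UTC ≤ query < +∞
21·60 + 58 + 570 = 1888 min
1888 = 1·1440 + 448; 448 = 7·60 + 28 → 07:28, 2022-11-10 + 1 day = 2022-11-11
→ 2022-11-11 07:28 RAR

2022-11-11 07:28 RAR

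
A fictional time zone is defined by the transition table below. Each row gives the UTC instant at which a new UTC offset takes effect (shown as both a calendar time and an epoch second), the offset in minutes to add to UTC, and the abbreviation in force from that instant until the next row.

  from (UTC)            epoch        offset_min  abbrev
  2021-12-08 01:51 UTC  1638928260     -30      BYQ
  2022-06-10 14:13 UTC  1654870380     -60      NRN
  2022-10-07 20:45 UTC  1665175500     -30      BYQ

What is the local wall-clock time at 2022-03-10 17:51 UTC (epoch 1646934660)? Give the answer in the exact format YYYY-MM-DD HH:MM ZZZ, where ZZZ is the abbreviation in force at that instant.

2022-03-10 17:21 BYQ

Query: 2022-03-10 17:51 UTC
Rule 1/3 (BYQ, -00:30): 2021-12-08 01:51 UTC ≤ query < 2022-06-10 14:13 UTC
17·60 + 51 - 30 = 1041 min
1041 = 0·1440 + 1041; 1041 = 17·60 + 21 → 17:21, same day
→ 2022-03-10 17:21 BYQ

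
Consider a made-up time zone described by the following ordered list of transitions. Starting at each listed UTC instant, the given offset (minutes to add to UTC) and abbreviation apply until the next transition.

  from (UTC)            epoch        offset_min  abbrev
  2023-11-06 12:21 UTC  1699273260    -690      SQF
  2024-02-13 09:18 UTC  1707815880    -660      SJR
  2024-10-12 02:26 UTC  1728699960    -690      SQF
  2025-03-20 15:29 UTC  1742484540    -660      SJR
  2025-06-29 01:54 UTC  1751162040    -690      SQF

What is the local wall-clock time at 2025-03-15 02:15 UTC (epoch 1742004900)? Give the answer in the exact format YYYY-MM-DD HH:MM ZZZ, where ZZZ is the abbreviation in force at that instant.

Query: 2025-03-15 02:15 UTC
Rule 3/5 (SQF, -11:30): 2024-10-12 02:26 UTC ≤ query < 2025-03-20 15:29 UTC
2·60 + 15 - 690 = -555 min
-555 = -1·1440 + 885; 885 = 14·60 + 45 → 14:45, 2025-03-15 - 1 day = 2025-03-14
→ 2025-03-14 14:45 SQF

2025-03-14 14:45 SQF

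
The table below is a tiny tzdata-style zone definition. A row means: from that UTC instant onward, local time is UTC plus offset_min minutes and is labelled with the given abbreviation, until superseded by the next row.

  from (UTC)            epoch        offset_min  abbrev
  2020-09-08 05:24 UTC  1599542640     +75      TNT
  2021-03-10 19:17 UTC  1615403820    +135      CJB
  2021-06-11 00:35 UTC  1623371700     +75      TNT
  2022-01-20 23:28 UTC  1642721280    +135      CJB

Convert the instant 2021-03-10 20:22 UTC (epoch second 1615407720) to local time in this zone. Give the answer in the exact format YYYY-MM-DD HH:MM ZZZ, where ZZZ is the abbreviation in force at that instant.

2021-03-10 22:37 CJB

Query: 2021-03-10 20:22 UTC
Rule 2/4 (CJB, +02:15): 2021-03-10 19:17 UTC ≤ query < 2021-06-11 00:35 UTC
20·60 + 22 + 135 = 1357 min
1357 = 0·1440 + 1357; 1357 = 22·60 + 37 → 22:37, same day
→ 2021-03-10 22:37 CJB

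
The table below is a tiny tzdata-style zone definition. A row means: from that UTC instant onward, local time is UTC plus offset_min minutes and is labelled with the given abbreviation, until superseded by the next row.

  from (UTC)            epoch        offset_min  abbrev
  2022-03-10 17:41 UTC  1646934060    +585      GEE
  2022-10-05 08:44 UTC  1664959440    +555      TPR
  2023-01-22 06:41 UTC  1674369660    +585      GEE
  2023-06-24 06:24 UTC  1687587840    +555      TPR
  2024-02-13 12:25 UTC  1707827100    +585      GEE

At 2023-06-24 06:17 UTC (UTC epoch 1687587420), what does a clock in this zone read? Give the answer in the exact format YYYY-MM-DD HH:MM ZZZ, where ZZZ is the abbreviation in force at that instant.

2023-06-24 16:02 GEE

Query: 2023-06-24 06:17 UTC
Rule 3/5 (GEE, +09:45): 2023-01-22 06:41 UTC ≤ query < 2023-06-24 06:24 UTC
6·60 + 17 + 585 = 962 min
962 = 0·1440 + 962; 962 = 16·60 + 2 → 16:02, same day
→ 2023-06-24 16:02 GEE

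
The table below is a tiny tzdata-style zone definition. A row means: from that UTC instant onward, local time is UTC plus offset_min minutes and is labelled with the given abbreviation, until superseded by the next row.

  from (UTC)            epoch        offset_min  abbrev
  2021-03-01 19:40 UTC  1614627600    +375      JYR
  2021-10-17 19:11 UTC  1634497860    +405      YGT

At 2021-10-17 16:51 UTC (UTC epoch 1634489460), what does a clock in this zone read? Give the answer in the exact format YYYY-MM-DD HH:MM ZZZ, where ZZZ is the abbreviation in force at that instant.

2021-10-17 23:06 JYR

Query: 2021-10-17 16:51 UTC
Rule 1/2 (JYR, +06:15): 2021-03-01 19:40 UTC ≤ query < 2021-10-17 19:11 UTC
16·60 + 51 + 375 = 1386 min
1386 = 0·1440 + 1386; 1386 = 23·60 + 6 → 23:06, same day
→ 2021-10-17 23:06 JYR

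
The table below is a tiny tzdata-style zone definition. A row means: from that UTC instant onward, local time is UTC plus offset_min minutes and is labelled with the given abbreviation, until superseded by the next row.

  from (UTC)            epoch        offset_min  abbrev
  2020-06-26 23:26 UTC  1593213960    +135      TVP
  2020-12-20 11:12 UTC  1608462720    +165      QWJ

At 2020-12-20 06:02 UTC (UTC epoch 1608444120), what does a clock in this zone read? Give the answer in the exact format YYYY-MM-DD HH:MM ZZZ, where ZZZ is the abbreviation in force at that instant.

2020-12-20 08:17 TVP

Query: 2020-12-20 06:02 UTC
Rule 1/2 (TVP, +02:15): 2020-06-26 23:26 UTC ≤ query < 2020-12-20 11:12 UTC
6·60 + 2 + 135 = 497 min
497 = 0·1440 + 497; 497 = 8·60 + 17 → 08:17, same day
→ 2020-12-20 08:17 TVP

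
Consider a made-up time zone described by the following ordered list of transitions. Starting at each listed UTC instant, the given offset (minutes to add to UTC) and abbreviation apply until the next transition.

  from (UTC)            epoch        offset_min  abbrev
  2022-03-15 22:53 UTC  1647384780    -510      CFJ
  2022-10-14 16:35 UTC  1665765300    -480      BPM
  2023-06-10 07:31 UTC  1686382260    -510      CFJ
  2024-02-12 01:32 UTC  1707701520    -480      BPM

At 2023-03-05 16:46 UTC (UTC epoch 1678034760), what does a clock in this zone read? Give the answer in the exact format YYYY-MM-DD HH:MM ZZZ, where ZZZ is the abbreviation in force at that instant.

2023-03-05 08:46 BPM

Query: 2023-03-05 16:46 UTC
Rule 2/4 (BPM, -08:00): 2022-10-14 16:35 UTC ≤ query < 2023-06-10 07:31 UTC
16·60 + 46 - 480 = 526 min
526 = 0·1440 + 526; 526 = 8·60 + 46 → 08:46, same day
→ 2023-03-05 08:46 BPM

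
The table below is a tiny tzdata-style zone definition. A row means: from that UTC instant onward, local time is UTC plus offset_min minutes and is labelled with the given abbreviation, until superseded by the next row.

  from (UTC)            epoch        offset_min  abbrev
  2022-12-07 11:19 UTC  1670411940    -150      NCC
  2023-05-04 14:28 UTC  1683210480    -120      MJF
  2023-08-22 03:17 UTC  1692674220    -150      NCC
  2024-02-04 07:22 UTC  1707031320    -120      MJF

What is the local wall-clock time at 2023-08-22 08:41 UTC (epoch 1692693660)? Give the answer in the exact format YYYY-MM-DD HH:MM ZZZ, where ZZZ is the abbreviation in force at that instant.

2023-08-22 06:11 NCC

Query: 2023-08-22 08:41 UTC
Rule 3/4 (NCC, -02:30): 2023-08-22 03:17 UTC ≤ query < 2024-02-04 07:22 UTC
8·60 + 41 - 150 = 371 min
371 = 0·1440 + 371; 371 = 6·60 + 11 → 06:11, same day
→ 2023-08-22 06:11 NCC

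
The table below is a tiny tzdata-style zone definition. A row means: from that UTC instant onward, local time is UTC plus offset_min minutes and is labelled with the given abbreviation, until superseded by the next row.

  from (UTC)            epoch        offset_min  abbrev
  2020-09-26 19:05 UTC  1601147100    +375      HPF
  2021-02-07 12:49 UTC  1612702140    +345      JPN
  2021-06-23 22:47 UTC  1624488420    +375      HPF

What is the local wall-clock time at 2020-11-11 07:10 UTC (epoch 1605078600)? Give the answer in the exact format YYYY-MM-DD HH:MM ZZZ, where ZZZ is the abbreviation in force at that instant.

Query: 2020-11-11 07:10 UTC
Rule 1/3 (HPF, +06:15): 2020-09-26 19:05 UTC ≤ query < 2021-02-07 12:49 UTC
7·60 + 10 + 375 = 805 min
805 = 0·1440 + 805; 805 = 13·60 + 25 → 13:25, same day
→ 2020-11-11 13:25 HPF

2020-11-11 13:25 HPF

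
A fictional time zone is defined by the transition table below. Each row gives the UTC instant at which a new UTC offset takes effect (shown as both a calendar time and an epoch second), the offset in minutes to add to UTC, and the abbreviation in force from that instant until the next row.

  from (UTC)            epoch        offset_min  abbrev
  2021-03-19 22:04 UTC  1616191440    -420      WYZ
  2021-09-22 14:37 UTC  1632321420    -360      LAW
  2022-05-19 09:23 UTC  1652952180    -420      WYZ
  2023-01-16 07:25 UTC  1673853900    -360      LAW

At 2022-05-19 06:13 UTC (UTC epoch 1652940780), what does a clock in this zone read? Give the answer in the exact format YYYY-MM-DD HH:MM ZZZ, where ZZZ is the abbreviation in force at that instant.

Query: 2022-05-19 06:13 UTC
Rule 2/4 (LAW, -06:00): 2021-09-22 14:37 UTC ≤ query < 2022-05-19 09:23 UTC
6·60 + 13 - 360 = 13 min
13 = 0·1440 + 13; 13 = 0·60 + 13 → 00:13, same day
→ 2022-05-19 00:13 LAW

2022-05-19 00:13 LAW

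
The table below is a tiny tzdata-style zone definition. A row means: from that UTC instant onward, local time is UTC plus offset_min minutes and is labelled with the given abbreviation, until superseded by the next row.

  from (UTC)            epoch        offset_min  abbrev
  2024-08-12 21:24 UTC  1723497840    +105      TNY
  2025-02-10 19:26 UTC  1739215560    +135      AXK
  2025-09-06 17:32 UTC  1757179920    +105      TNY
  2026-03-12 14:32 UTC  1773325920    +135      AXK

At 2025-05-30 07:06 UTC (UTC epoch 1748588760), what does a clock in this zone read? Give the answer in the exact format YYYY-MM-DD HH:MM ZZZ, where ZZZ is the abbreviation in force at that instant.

2025-05-30 09:21 AXK

Query: 2025-05-30 07:06 UTC
Rule 2/4 (AXK, +02:15): 2025-02-10 19:26 UTC ≤ query < 2025-09-06 17:32 UTC
7·60 + 6 + 135 = 561 min
561 = 0·1440 + 561; 561 = 9·60 + 21 → 09:21, same day
→ 2025-05-30 09:21 AXK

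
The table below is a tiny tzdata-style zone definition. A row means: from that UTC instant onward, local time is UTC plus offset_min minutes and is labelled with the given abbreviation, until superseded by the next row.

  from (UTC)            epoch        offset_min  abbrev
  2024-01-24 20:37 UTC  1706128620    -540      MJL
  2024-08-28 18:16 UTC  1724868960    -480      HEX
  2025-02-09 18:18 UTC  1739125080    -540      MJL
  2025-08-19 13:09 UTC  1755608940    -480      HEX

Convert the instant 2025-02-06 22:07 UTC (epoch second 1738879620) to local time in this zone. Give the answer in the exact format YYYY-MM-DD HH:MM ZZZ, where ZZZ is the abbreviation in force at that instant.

Query: 2025-02-06 22:07 UTC
Rule 2/4 (HEX, -08:00): 2024-08-28 18:16 UTC ≤ query < 2025-02-09 18:18 UTC
22·60 + 7 - 480 = 847 min
847 = 0·1440 + 847; 847 = 14·60 + 7 → 14:07, same day
→ 2025-02-06 14:07 HEX

2025-02-06 14:07 HEX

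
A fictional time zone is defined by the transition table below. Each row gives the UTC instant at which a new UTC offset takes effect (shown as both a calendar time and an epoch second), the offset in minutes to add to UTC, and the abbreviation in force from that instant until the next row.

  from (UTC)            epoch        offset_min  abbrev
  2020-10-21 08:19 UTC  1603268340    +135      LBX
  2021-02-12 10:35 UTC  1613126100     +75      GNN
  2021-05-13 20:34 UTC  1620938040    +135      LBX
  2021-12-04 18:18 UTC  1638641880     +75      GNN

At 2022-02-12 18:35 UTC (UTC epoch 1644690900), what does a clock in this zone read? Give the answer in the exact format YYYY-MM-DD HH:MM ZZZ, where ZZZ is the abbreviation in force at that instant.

2022-02-12 19:50 GNN

Query: 2022-02-12 18:35 UTC
Rule 4/4 (GNN, +01:15): 2021-12-04 18:18 UTC ≤ query < +∞
18·60 + 35 + 75 = 1190 min
1190 = 0·1440 + 1190; 1190 = 19·60 + 50 → 19:50, same day
→ 2022-02-12 19:50 GNN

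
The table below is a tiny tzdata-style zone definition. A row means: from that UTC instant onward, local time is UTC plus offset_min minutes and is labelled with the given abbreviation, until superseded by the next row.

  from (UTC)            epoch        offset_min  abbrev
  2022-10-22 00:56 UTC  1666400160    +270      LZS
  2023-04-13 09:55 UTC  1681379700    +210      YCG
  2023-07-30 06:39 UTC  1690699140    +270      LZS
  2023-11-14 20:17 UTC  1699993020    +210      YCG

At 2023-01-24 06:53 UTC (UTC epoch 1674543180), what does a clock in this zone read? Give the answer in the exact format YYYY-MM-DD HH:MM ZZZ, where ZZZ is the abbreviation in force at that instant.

2023-01-24 11:23 LZS

Query: 2023-01-24 06:53 UTC
Rule 1/4 (LZS, +04:30): 2022-10-22 00:56 UTC ≤ query < 2023-04-13 09:55 UTC
6·60 + 53 + 270 = 683 min
683 = 0·1440 + 683; 683 = 11·60 + 23 → 11:23, same day
→ 2023-01-24 11:23 LZS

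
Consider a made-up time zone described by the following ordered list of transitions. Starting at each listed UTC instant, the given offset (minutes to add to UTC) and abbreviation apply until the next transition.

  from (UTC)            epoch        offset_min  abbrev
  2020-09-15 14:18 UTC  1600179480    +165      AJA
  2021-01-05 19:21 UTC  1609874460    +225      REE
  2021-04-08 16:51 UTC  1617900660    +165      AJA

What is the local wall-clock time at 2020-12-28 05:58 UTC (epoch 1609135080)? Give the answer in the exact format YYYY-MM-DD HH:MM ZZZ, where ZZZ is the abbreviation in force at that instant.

Query: 2020-12-28 05:58 UTC
Rule 1/3 (AJA, +02:45): 2020-09-15 14:18 UTC ≤ query < 2021-01-05 19:21 UTC
5·60 + 58 + 165 = 523 min
523 = 0·1440 + 523; 523 = 8·60 + 43 → 08:43, same day
→ 2020-12-28 08:43 AJA

2020-12-28 08:43 AJA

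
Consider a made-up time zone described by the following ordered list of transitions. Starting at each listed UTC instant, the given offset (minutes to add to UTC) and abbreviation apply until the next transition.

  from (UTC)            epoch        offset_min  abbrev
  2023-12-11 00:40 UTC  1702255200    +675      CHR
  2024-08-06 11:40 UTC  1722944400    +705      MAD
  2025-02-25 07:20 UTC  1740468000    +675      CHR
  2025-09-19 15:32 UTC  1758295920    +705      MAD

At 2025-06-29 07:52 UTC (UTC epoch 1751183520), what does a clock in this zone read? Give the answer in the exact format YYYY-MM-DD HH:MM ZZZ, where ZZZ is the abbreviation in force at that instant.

Query: 2025-06-29 07:52 UTC
Rule 3/4 (CHR, +11:15): 2025-02-25 07:20 UTC ≤ query < 2025-09-19 15:32 UTC
7·60 + 52 + 675 = 1147 min
1147 = 0·1440 + 1147; 1147 = 19·60 + 7 → 19:07, same day
→ 2025-06-29 19:07 CHR

2025-06-29 19:07 CHR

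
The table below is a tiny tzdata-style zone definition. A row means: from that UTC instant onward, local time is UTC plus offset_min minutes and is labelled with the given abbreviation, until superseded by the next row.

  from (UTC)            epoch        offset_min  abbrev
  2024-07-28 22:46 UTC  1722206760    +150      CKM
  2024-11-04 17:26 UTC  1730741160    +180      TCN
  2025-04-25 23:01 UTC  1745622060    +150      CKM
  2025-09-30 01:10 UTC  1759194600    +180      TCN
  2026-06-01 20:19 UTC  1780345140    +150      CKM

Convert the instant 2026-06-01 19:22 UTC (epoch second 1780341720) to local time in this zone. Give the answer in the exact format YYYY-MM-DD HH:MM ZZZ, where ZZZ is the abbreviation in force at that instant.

2026-06-01 22:22 TCN

Query: 2026-06-01 19:22 UTC
Rule 4/5 (TCN, +03:00): 2025-09-30 01:10 UTC ≤ query < 2026-06-01 20:19 UTC
19·60 + 22 + 180 = 1342 min
1342 = 0·1440 + 1342; 1342 = 22·60 + 22 → 22:22, same day
→ 2026-06-01 22:22 TCN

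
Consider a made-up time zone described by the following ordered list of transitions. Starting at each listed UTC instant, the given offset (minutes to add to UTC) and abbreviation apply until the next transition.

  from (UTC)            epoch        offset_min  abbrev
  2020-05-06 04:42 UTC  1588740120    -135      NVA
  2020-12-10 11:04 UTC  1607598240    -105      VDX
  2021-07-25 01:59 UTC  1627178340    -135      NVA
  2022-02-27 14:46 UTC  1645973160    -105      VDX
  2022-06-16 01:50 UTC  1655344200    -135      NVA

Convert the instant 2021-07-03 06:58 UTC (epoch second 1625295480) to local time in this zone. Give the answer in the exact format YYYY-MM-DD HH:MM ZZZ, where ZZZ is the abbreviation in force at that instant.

Query: 2021-07-03 06:58 UTC
Rule 2/5 (VDX, -01:45): 2020-12-10 11:04 UTC ≤ query < 2021-07-25 01:59 UTC
6·60 + 58 - 105 = 313 min
313 = 0·1440 + 313; 313 = 5·60 + 13 → 05:13, same day
→ 2021-07-03 05:13 VDX

2021-07-03 05:13 VDX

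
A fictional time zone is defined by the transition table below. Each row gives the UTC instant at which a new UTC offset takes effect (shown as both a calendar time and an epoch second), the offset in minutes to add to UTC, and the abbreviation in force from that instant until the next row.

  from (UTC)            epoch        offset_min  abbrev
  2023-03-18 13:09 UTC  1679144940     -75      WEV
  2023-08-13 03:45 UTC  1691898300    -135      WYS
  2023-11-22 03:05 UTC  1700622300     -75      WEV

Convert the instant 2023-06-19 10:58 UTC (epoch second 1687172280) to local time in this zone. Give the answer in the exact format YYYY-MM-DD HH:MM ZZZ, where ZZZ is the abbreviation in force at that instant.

2023-06-19 09:43 WEV

Query: 2023-06-19 10:58 UTC
Rule 1/3 (WEV, -01:15): 2023-03-18 13:09 UTC ≤ query < 2023-08-13 03:45 UTC
10·60 + 58 - 75 = 583 min
583 = 0·1440 + 583; 583 = 9·60 + 43 → 09:43, same day
→ 2023-06-19 09:43 WEV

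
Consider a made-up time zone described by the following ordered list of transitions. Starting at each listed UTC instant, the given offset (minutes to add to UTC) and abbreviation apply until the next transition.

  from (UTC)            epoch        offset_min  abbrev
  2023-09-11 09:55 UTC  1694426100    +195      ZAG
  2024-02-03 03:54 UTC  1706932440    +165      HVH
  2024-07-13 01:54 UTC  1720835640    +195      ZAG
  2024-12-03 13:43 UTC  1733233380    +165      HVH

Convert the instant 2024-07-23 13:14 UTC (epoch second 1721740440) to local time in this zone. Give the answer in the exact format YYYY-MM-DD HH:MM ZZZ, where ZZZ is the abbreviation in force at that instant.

Query: 2024-07-23 13:14 UTC
Rule 3/4 (ZAG, +03:15): 2024-07-13 01:54 UTC ≤ query < 2024-12-03 13:43 UTC
13·60 + 14 + 195 = 989 min
989 = 0·1440 + 989; 989 = 16·60 + 29 → 16:29, same day
→ 2024-07-23 16:29 ZAG

2024-07-23 16:29 ZAG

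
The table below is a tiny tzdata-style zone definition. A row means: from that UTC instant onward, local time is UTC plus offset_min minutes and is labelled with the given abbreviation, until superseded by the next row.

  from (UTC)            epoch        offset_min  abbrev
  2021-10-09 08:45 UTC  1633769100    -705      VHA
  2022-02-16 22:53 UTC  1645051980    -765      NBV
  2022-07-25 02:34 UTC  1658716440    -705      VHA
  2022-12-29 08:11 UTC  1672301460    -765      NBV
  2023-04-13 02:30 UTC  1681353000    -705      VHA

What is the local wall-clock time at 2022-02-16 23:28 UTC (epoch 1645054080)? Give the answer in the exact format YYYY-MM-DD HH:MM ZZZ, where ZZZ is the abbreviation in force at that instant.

2022-02-16 10:43 NBV

Query: 2022-02-16 23:28 UTC
Rule 2/5 (NBV, -12:45): 2022-02-16 22:53 UTC ≤ query < 2022-07-25 02:34 UTC
23·60 + 28 - 765 = 643 min
643 = 0·1440 + 643; 643 = 10·60 + 43 → 10:43, same day
→ 2022-02-16 10:43 NBV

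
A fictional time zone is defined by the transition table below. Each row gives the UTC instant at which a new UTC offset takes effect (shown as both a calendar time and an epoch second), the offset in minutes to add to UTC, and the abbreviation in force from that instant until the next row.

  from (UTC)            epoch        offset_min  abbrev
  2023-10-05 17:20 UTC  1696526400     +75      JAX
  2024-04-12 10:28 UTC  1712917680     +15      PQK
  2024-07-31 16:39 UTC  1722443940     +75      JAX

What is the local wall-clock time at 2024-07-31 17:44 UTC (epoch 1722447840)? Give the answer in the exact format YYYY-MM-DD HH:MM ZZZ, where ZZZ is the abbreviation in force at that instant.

Query: 2024-07-31 17:44 UTC
Rule 3/3 (JAX, +01:15): 2024-07-31 16:39 UTC ≤ query < +∞
17·60 + 44 + 75 = 1139 min
1139 = 0·1440 + 1139; 1139 = 18·60 + 59 → 18:59, same day
→ 2024-07-31 18:59 JAX

2024-07-31 18:59 JAX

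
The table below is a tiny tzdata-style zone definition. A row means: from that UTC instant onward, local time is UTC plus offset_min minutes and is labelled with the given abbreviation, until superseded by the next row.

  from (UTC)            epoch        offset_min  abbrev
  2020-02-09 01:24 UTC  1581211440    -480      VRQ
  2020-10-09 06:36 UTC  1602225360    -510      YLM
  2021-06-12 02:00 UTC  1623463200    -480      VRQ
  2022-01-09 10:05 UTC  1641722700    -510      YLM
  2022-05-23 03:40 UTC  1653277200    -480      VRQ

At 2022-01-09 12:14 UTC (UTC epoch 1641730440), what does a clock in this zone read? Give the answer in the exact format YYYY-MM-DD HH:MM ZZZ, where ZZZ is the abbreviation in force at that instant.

2022-01-09 03:44 YLM

Query: 2022-01-09 12:14 UTC
Rule 4/5 (YLM, -08:30): 2022-01-09 10:05 UTC ≤ query < 2022-05-23 03:40 UTC
12·60 + 14 - 510 = 224 min
224 = 0·1440 + 224; 224 = 3·60 + 44 → 03:44, same day
→ 2022-01-09 03:44 YLM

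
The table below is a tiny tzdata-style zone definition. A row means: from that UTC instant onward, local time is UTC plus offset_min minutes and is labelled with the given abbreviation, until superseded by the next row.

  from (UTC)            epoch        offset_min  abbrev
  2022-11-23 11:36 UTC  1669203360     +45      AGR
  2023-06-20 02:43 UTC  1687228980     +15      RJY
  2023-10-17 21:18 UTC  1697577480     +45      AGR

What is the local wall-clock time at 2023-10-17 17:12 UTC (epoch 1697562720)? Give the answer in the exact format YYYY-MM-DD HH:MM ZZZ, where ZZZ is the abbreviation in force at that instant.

Query: 2023-10-17 17:12 UTC
Rule 2/3 (RJY, +00:15): 2023-06-20 02:43 UTC ≤ query < 2023-10-17 21:18 UTC
17·60 + 12 + 15 = 1047 min
1047 = 0·1440 + 1047; 1047 = 17·60 + 27 → 17:27, same day
→ 2023-10-17 17:27 RJY

2023-10-17 17:27 RJY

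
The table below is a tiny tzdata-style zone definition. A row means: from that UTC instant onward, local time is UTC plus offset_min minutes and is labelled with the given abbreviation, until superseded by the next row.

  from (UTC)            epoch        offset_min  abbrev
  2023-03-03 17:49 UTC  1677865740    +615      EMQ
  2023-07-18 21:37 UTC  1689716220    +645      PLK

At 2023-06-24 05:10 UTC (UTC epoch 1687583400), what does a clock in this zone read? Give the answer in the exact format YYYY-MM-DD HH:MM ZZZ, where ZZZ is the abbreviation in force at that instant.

2023-06-24 15:25 EMQ

Query: 2023-06-24 05:10 UTC
Rule 1/2 (EMQ, +10:15): 2023-03-03 17:49 UTC ≤ query < 2023-07-18 21:37 UTC
5·60 + 10 + 615 = 925 min
925 = 0·1440 + 925; 925 = 15·60 + 25 → 15:25, same day
→ 2023-06-24 15:25 EMQ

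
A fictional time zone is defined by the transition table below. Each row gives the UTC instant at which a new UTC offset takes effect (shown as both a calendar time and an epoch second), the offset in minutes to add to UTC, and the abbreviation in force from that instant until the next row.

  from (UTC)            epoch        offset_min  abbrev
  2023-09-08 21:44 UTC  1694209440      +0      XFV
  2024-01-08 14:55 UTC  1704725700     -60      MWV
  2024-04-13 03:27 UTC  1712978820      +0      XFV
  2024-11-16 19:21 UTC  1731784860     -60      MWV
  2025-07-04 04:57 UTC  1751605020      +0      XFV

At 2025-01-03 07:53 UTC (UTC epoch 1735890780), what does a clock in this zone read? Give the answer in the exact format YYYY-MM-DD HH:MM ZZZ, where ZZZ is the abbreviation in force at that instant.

Query: 2025-01-03 07:53 UTC
Rule 4/5 (MWV, -01:00): 2024-11-16 19:21 UTC ≤ query < 2025-07-04 04:57 UTC
7·60 + 53 - 60 = 413 min
413 = 0·1440 + 413; 413 = 6·60 + 53 → 06:53, same day
→ 2025-01-03 06:53 MWV

2025-01-03 06:53 MWV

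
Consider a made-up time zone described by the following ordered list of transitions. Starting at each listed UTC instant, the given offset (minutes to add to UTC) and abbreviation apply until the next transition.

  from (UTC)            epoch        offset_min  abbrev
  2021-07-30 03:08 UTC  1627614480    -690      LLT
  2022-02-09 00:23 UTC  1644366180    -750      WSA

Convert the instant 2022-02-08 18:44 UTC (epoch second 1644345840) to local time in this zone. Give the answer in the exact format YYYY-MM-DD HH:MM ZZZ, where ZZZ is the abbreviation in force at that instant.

2022-02-08 07:14 LLT

Query: 2022-02-08 18:44 UTC
Rule 1/2 (LLT, -11:30): 2021-07-30 03:08 UTC ≤ query < 2022-02-09 00:23 UTC
18·60 + 44 - 690 = 434 min
434 = 0·1440 + 434; 434 = 7·60 + 14 → 07:14, same day
→ 2022-02-08 07:14 LLT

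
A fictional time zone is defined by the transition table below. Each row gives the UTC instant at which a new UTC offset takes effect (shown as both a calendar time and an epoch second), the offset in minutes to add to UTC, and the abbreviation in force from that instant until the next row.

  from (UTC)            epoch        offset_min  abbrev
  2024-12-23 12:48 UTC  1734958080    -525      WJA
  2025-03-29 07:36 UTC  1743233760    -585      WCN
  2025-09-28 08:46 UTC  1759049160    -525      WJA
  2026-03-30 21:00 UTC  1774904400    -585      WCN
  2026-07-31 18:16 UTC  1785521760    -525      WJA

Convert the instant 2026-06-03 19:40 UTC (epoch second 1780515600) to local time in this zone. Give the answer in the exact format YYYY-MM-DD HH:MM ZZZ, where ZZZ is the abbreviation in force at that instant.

Query: 2026-06-03 19:40 UTC
Rule 4/5 (WCN, -09:45): 2026-03-30 21:00 UTC ≤ query < 2026-07-31 18:16 UTC
19·60 + 40 - 585 = 595 min
595 = 0·1440 + 595; 595 = 9·60 + 55 → 09:55, same day
→ 2026-06-03 09:55 WCN

2026-06-03 09:55 WCN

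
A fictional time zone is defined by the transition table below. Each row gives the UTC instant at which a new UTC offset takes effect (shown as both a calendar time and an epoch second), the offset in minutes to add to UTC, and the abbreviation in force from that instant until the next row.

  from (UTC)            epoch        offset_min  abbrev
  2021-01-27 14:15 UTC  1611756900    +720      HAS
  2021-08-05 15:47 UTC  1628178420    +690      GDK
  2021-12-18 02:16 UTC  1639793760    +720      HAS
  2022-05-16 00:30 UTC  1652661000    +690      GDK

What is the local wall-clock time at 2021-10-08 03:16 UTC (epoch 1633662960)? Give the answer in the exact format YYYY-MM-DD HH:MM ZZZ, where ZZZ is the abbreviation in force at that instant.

2021-10-08 14:46 GDK

Query: 2021-10-08 03:16 UTC
Rule 2/4 (GDK, +11:30): 2021-08-05 15:47 UTC ≤ query < 2021-12-18 02:16 UTC
3·60 + 16 + 690 = 886 min
886 = 0·1440 + 886; 886 = 14·60 + 46 → 14:46, same day
→ 2021-10-08 14:46 GDK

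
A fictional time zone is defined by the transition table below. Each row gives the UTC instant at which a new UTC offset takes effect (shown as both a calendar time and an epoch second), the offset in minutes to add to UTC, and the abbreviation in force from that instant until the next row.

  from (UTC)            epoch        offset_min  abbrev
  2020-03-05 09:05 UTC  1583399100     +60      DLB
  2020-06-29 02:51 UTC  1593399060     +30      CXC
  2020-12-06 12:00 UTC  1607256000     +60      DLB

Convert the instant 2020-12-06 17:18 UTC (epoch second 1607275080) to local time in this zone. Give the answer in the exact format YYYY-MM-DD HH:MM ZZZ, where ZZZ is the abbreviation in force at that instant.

2020-12-06 18:18 DLB

Query: 2020-12-06 17:18 UTC
Rule 3/3 (DLB, +01:00): 2020-12-06 12:00 UTC ≤ query < +∞
17·60 + 18 + 60 = 1098 min
1098 = 0·1440 + 1098; 1098 = 18·60 + 18 → 18:18, same day
→ 2020-12-06 18:18 DLB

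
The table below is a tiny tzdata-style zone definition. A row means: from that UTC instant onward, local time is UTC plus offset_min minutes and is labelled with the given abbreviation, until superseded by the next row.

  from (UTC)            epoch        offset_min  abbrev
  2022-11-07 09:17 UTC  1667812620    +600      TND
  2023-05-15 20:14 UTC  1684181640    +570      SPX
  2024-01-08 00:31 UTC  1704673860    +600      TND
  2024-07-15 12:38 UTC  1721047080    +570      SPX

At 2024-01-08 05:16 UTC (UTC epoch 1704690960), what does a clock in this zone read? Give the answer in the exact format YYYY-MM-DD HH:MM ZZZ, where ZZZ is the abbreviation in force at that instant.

2024-01-08 15:16 TND

Query: 2024-01-08 05:16 UTC
Rule 3/4 (TND, +10:00): 2024-01-08 00:31 UTC ≤ query < 2024-07-15 12:38 UTC
5·60 + 16 + 600 = 916 min
916 = 0·1440 + 916; 916 = 15·60 + 16 → 15:16, same day
→ 2024-01-08 15:16 TND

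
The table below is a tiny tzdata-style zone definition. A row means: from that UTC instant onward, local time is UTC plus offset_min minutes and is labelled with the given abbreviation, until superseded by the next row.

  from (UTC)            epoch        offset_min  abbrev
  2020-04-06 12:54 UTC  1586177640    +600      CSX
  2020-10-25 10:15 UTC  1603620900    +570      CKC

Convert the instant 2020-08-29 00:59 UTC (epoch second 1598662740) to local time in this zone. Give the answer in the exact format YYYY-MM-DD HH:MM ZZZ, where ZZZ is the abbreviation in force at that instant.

Query: 2020-08-29 00:59 UTC
Rule 1/2 (CSX, +10:00): 2020-04-06 12:54 UTC ≤ query < 2020-10-25 10:15 UTC
0·60 + 59 + 600 = 659 min
659 = 0·1440 + 659; 659 = 10·60 + 59 → 10:59, same day
→ 2020-08-29 10:59 CSX

2020-08-29 10:59 CSX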